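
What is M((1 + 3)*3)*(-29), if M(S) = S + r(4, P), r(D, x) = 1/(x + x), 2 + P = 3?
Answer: -725/2 ≈ -362.50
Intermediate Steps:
P = 1 (P = -2 + 3 = 1)
r(D, x) = 1/(2*x)
M(S) = 1/2 + S (M(S) = S + (1/2)/1 = S + (1/2)*1 = S + 1/2 = 1/2 + S)
M((1 + 3)*3)*(-29) = (1/2 + (1 + 3)*3)*(-29) = (1/2 + 4*3)*(-29) = (1/2 + 12)*(-29) = (25/2)*(-29) = -725/2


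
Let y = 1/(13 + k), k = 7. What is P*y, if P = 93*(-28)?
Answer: -651/5 ≈ -130.20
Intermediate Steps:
P = -2604
y = 1/20 (y = 1/(13 + 7) = 1/20 ≈ 0.050000)
P*y = -2604*1/20 = -651/5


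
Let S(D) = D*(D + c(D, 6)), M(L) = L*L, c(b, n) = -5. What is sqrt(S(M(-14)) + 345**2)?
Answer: sqrt(156461) ≈ 395.55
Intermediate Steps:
M(L) = L**2
S(D) = D*(-5 + D) (S(D) = D*(D - 5) = D*(-5 + D))
sqrt(S(M(-14)) + 345**2) = sqrt((-14)**2*(-5 + (-14)**2) + 345**2) = sqrt(196*(-5 + 196) + 119025) = sqrt(196*191 + 119025) = sqrt(37436 + 119025) = sqrt(156461)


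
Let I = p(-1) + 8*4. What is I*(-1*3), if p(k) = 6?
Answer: -114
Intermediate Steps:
I = 38 (I = 6 + 8*4 = 6 + 32 = 38)
I*(-1*3) = 38*(-1*3) = 38*(-3) = -114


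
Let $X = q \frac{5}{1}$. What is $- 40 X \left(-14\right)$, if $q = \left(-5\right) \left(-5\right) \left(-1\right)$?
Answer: $-70000$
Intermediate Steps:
$q = -25$ ($q = 25 \left(-1\right) = -25$)
$X = -125$ ($X = - 25 \cdot \frac{5}{1} = - 25 \cdot 5 \cdot 1 = \left(-25\right) 5 = -125$)
$- 40 X \left(-14\right) = \left(-40\right) \left(-125\right) \left(-14\right) = 5000 \left(-14\right) = -70000$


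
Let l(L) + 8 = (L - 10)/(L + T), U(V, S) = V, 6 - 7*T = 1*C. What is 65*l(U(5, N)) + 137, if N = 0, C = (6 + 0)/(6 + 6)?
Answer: -35573/81 ≈ -439.17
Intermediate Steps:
C = 1/2 (C = 6/12 = 6*(1/12) = 1/2 ≈ 0.50000)
T = 11/14 (T = 6/7 - 1/(7*2) = 6/7 - 1/7*1/2 = 6/7 - 1/14 = 11/14 ≈ 0.78571)
l(L) = -8 + (-10 + L)/(11/14 + L) (l(L) = -8 + (L - 10)/(L + 11/14) = -8 + (-10 + L)/(11/14 + L))
65*l(U(5, N)) + 137 = 65*(2*(-114 - 49*5)/(11 + 14*5)) + 137 = 65*(2*(-114 - 245)/(11 + 70)) + 137 = 65*(2*(-359)/81) + 137 = 65*(2*(1/81)*(-359)) + 137 = 65*(-718/81) + 137 = -46670/81 + 137 = -35573/81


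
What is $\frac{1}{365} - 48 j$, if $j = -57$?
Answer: $\frac{998641}{365} \approx 2736.0$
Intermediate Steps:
$\frac{1}{365} - 48 j = \frac{1}{365} - -2736 = \frac{1}{365} + 2736 = \frac{998641}{365}$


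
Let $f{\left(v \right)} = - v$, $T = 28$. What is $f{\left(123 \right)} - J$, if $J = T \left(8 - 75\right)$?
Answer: $1753$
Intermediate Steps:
$J = -1876$ ($J = 28 \left(8 - 75\right) = 28 \left(-67\right) = -1876$)
$f{\left(123 \right)} - J = \left(-1\right) 123 - -1876 = -123 + 1876 = 1753$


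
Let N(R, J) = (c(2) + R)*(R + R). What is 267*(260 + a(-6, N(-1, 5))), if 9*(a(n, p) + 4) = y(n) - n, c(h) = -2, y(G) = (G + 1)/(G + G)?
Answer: 2467525/36 ≈ 68542.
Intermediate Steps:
y(G) = (1 + G)/(2*G) (y(G) = (1 + G)/((2*G)) = (1 + G)*(1/(2*G)) = (1 + G)/(2*G))
N(R, J) = 2*R*(-2 + R) (N(R, J) = (-2 + R)*(R + R) = (-2 + R)*(2*R) = 2*R*(-2 + R))
a(n, p) = -4 - n/9 + (1 + n)/(18*n) (a(n, p) = -4 + ((1 + n)/(2*n) - n)/9 = -4 + (-n + (1 + n)/(2*n))/9 = -4 + (-n/9 + (1 + n)/(18*n)) = -4 - n/9 + (1 + n)/(18*n))
267*(260 + a(-6, N(-1, 5))) = 267*(260 + (-71/18 - 1/9*(-6) + (1/18)/(-6))) = 267*(260 + (-71/18 + 2/3 + (1/18)*(-1/6))) = 267*(260 + (-71/18 + 2/3 - 1/108)) = 267*(260 - 355/108) = 267*(27725/108) = 2467525/36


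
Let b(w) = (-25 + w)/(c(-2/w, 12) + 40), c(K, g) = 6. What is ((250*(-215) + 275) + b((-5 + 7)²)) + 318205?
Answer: 12177559/46 ≈ 2.6473e+5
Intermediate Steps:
b(w) = -25/46 + w/46 (b(w) = (-25 + w)/(6 + 40) = (-25 + w)/46 = (-25 + w)*(1/46) = -25/46 + w/46)
((250*(-215) + 275) + b((-5 + 7)²)) + 318205 = ((250*(-215) + 275) + (-25/46 + (-5 + 7)²/46)) + 318205 = ((-53750 + 275) + (-25/46 + (1/46)*2²)) + 318205 = (-53475 + (-25/46 + (1/46)*4)) + 318205 = (-53475 + (-25/46 + 2/23)) + 318205 = (-53475 - 21/46) + 318205 = -2459871/46 + 318205 = 12177559/46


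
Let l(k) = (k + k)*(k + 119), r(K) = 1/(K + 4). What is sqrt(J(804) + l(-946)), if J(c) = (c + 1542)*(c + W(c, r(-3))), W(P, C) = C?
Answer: sqrt(3453214) ≈ 1858.3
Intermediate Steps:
r(K) = 1/(4 + K)
J(c) = (1 + c)*(1542 + c) (J(c) = (c + 1542)*(c + 1/(4 - 3)) = (1542 + c)*(c + 1/1) = (1542 + c)*(c + 1) = (1542 + c)*(1 + c) = (1 + c)*(1542 + c))
l(k) = 2*k*(119 + k) (l(k) = (2*k)*(119 + k) = 2*k*(119 + k))
sqrt(J(804) + l(-946)) = sqrt((1542 + 804**2 + 1543*804) + 2*(-946)*(119 - 946)) = sqrt((1542 + 646416 + 1240572) + 2*(-946)*(-827)) = sqrt(1888530 + 1564684) = sqrt(3453214)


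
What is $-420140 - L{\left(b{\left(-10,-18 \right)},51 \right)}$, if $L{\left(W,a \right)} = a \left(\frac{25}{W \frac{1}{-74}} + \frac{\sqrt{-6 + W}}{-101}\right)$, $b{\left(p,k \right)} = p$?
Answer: $-429575 + \frac{204 i}{101} \approx -4.2958 \cdot 10^{5} + 2.0198 i$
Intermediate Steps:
$L{\left(W,a \right)} = a \left(- \frac{1850}{W} - \frac{\sqrt{-6 + W}}{101}\right)$ ($L{\left(W,a \right)} = a \left(\frac{25}{W \left(- \frac{1}{74}\right)} + \sqrt{-6 + W} \left(- \frac{1}{101}\right)\right) = a \left(\frac{25}{\left(- \frac{1}{74}\right) W} - \frac{\sqrt{-6 + W}}{101}\right) = a \left(25 \left(- \frac{74}{W}\right) - \frac{\sqrt{-6 + W}}{101}\right) = a \left(- \frac{1850}{W} - \frac{\sqrt{-6 + W}}{101}\right)$)
$-420140 - L{\left(b{\left(-10,-18 \right)},51 \right)} = -420140 - \left(- \frac{1}{101}\right) 51 \frac{1}{-10} \left(186850 - 10 \sqrt{-6 - 10}\right) = -420140 - \left(- \frac{1}{101}\right) 51 \left(- \frac{1}{10}\right) \left(186850 - 10 \sqrt{-16}\right) = -420140 - \left(- \frac{1}{101}\right) 51 \left(- \frac{1}{10}\right) \left(186850 - 10 \cdot 4 i\right) = -420140 - \left(- \frac{1}{101}\right) 51 \left(- \frac{1}{10}\right) \left(186850 - 40 i\right) = -420140 - \left(9435 - \frac{204 i}{101}\right) = -429575 + \frac{204 i}{101}$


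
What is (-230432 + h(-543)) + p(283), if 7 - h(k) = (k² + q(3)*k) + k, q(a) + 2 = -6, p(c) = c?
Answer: -528792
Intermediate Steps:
q(a) = -8 (q(a) = -2 - 6 = -8)
h(k) = 7 - k² + 7*k (h(k) = 7 - ((k² - 8*k) + k) = 7 - (k² - 7*k) = 7 + (-k² + 7*k) = 7 - k² + 7*k)
(-230432 + h(-543)) + p(283) = (-230432 + (7 - 1*(-543)² + 7*(-543))) + 283 = (-230432 + (7 - 1*294849 - 3801)) + 283 = (-230432 + (7 - 294849 - 3801)) + 283 = (-230432 - 298643) + 283 = -529075 + 283 = -528792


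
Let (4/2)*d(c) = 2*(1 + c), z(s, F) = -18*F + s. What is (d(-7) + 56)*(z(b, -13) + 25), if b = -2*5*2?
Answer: 11950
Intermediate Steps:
b = -20 (b = -10*2 = -20)
z(s, F) = s - 18*F
d(c) = 1 + c (d(c) = (2*(1 + c))/2 = (2 + 2*c)/2 = 1 + c)
(d(-7) + 56)*(z(b, -13) + 25) = ((1 - 7) + 56)*((-20 - 18*(-13)) + 25) = (-6 + 56)*((-20 + 234) + 25) = 50*(214 + 25) = 50*239 = 11950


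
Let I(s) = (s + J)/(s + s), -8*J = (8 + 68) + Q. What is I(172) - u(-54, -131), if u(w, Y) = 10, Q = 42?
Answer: -13131/1376 ≈ -9.5429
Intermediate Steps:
J = -59/4 (J = -((8 + 68) + 42)/8 = -(76 + 42)/8 = -⅛*118 = -59/4 ≈ -14.750)
I(s) = (-59/4 + s)/(2*s) (I(s) = (s - 59/4)/(s + s) = (-59/4 + s)/((2*s)) = (-59/4 + s)*(1/(2*s)) = (-59/4 + s)/(2*s))
I(172) - u(-54, -131) = (⅛)*(-59 + 4*172)/172 - 1*10 = (⅛)*(1/172)*(-59 + 688) - 10 = (⅛)*(1/172)*629 - 10 = 629/1376 - 10 = -13131/1376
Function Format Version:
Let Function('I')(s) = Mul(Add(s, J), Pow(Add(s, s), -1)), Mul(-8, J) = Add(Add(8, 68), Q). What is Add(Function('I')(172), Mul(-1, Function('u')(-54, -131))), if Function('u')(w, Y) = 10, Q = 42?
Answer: Rational(-13131, 1376) ≈ -9.5429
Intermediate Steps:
J = Rational(-59, 4) (J = Mul(Rational(-1, 8), Add(Add(8, 68), 42)) = Mul(Rational(-1, 8), Add(76, 42)) = Mul(Rational(-1, 8), 118) = Rational(-59, 4) ≈ -14.750)
Function('I')(s) = Mul(Rational(1, 2), Pow(s, -1), Add(Rational(-59, 4), s)) (Function('I')(s) = Mul(Add(s, Rational(-59, 4)), Pow(Add(s, s), -1)) = Mul(Add(Rational(-59, 4), s), Pow(Mul(2, s), -1)) = Mul(Add(Rational(-59, 4), s), Mul(Rational(1, 2), Pow(s, -1))) = Mul(Rational(1, 2), Pow(s, -1), Add(Rational(-59, 4), s)))
Add(Function('I')(172), Mul(-1, Function('u')(-54, -131))) = Add(Mul(Rational(1, 8), Pow(172, -1), Add(-59, Mul(4, 172))), Mul(-1, 10)) = Add(Mul(Rational(1, 8), Rational(1, 172), Add(-59, 688)), -10) = Add(Mul(Rational(1, 8), Rational(1, 172), 629), -10) = Add(Rational(629, 1376), -10) = Rational(-13131, 1376)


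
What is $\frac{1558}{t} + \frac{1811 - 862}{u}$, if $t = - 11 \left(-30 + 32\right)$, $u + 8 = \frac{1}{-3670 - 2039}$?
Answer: $- \frac{95175518}{502403} \approx -189.44$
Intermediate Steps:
$u = - \frac{45673}{5709}$ ($u = -8 + \frac{1}{-3670 - 2039} = -8 + \frac{1}{-5709} = -8 - \frac{1}{5709} = - \frac{45673}{5709} \approx -8.0002$)
$t = -22$ ($t = \left(-11\right) 2 = -22$)
$\frac{1558}{t} + \frac{1811 - 862}{u} = \frac{1558}{-22} + \frac{1811 - 862}{- \frac{45673}{5709}} = 1558 \left(- \frac{1}{22}\right) + \left(1811 - 862\right) \left(- \frac{5709}{45673}\right) = - \frac{779}{11} + 949 \left(- \frac{5709}{45673}\right) = - \frac{779}{11} - \frac{5417841}{45673} = - \frac{95175518}{502403}$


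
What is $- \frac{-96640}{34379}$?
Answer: $\frac{96640}{34379} \approx 2.811$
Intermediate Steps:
$- \frac{-96640}{34379} = \left(-1\right) \left(- \frac{96640}{34379}\right) = \frac{96640}{34379}$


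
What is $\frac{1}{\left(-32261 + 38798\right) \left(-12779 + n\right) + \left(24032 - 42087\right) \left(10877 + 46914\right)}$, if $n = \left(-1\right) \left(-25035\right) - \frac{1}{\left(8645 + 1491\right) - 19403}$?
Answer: $- \frac{3089}{2975630710758} \approx -1.0381 \cdot 10^{-9}$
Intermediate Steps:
$n = \frac{231999346}{9267}$ ($n = 25035 - \frac{1}{10136 - 19403} = 25035 - \frac{1}{-9267} = 25035 - - \frac{1}{9267} = 25035 + \frac{1}{9267} = \frac{231999346}{9267} \approx 25035.0$)
$\frac{1}{\left(-32261 + 38798\right) \left(-12779 + n\right) + \left(24032 - 42087\right) \left(10877 + 46914\right)} = \frac{1}{\left(-32261 + 38798\right) \left(-12779 + \frac{231999346}{9267}\right) + \left(24032 - 42087\right) \left(10877 + 46914\right)} = \frac{1}{6537 \cdot \frac{113576353}{9267} - 1043416505} = \frac{1}{\frac{247482873187}{3089} - 1043416505} = \frac{1}{- \frac{2975630710758}{3089}} = - \frac{3089}{2975630710758}$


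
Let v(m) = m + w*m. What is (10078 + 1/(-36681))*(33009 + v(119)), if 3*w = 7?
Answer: 37047330332389/110043 ≈ 3.3666e+8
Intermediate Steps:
w = 7/3 (w = (⅓)*7 = 7/3 ≈ 2.3333)
v(m) = 10*m/3 (v(m) = m + 7*m/3 = 10*m/3)
(10078 + 1/(-36681))*(33009 + v(119)) = (10078 + 1/(-36681))*(33009 + (10/3)*119) = (10078 - 1/36681)*(33009 + 1190/3) = (369671117/36681)*(100217/3) = 37047330332389/110043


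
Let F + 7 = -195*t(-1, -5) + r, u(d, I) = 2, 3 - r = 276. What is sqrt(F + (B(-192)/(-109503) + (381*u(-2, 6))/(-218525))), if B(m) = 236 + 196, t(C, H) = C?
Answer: I*sqrt(45439180529210647)/23119945 ≈ 9.2199*I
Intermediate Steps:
r = -273 (r = 3 - 1*276 = 3 - 276 = -273)
B(m) = 432
F = -85 (F = -7 + (-195*(-1) - 273) = -7 + (195 - 273) = -7 - 78 = -85)
sqrt(F + (B(-192)/(-109503) + (381*u(-2, 6))/(-218525))) = sqrt(-85 + (432/(-109503) + (381*2)/(-218525))) = sqrt(-85 + (432*(-1/109503) + 762*(-1/218525))) = sqrt(-85 + (-48/12167 - 762/218525)) = sqrt(-85 - 19760454/2658793675) = sqrt(-226017222829/2658793675) = I*sqrt(45439180529210647)/23119945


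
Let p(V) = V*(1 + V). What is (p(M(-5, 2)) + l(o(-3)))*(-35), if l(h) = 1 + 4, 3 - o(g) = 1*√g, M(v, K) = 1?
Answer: -245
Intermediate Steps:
o(g) = 3 - √g
l(h) = 5
(p(M(-5, 2)) + l(o(-3)))*(-35) = (1*(1 + 1) + 5)*(-35) = (1*2 + 5)*(-35) = (2 + 5)*(-35) = 7*(-35) = -245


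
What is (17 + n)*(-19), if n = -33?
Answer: 304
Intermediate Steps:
(17 + n)*(-19) = (17 - 33)*(-19) = -16*(-19) = 304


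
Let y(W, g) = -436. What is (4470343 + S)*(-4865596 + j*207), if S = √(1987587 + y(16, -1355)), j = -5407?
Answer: -26754309951835 - 5984845*√1987151 ≈ -2.6763e+13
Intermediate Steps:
S = √1987151 (S = √(1987587 - 436) = √1987151 ≈ 1409.7)
(4470343 + S)*(-4865596 + j*207) = (4470343 + √1987151)*(-4865596 - 5407*207) = (4470343 + √1987151)*(-4865596 - 1119249) = (4470343 + √1987151)*(-5984845) = -26754309951835 - 5984845*√1987151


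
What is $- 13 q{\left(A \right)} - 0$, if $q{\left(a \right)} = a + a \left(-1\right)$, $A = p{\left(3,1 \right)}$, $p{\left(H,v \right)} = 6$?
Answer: $0$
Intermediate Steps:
$A = 6$
$q{\left(a \right)} = 0$ ($q{\left(a \right)} = a - a = 0$)
$- 13 q{\left(A \right)} - 0 = \left(-13\right) 0 - 0 = 0 + 0 = 0$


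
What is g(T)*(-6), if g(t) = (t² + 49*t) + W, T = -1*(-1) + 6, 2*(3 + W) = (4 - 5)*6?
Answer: -2316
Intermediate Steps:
W = -6 (W = -3 + ((4 - 5)*6)/2 = -3 + (-1*6)/2 = -3 + (½)*(-6) = -3 - 3 = -6)
T = 7 (T = 1 + 6 = 7)
g(t) = -6 + t² + 49*t (g(t) = (t² + 49*t) - 6 = -6 + t² + 49*t)
g(T)*(-6) = (-6 + 7² + 49*7)*(-6) = (-6 + 49 + 343)*(-6) = 386*(-6) = -2316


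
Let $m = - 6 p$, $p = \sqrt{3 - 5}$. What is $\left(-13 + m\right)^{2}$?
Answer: $97 + 156 i \sqrt{2} \approx 97.0 + 220.62 i$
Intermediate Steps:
$p = i \sqrt{2}$ ($p = \sqrt{-2} = i \sqrt{2} \approx 1.4142 i$)
$m = - 6 i \sqrt{2} \approx - 8.4853 i$
$\left(-13 + m\right)^{2} = \left(-13 - 6 i \sqrt{2}\right)^{2}$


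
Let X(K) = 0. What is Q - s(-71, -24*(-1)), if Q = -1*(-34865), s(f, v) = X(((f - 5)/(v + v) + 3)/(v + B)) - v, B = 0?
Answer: 34889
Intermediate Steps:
s(f, v) = -v (s(f, v) = 0 - v = -v)
Q = 34865
Q - s(-71, -24*(-1)) = 34865 - (-1)*(-24*(-1)) = 34865 - (-1)*24 = 34865 - 1*(-24) = 34865 + 24 = 34889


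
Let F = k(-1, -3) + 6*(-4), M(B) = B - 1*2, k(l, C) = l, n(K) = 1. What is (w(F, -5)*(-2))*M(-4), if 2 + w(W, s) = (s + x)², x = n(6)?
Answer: 168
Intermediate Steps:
x = 1
M(B) = -2 + B (M(B) = B - 2 = -2 + B)
F = -25 (F = -1 + 6*(-4) = -1 - 24 = -25)
w(W, s) = -2 + (1 + s)² (w(W, s) = -2 + (s + 1)² = -2 + (1 + s)²)
(w(F, -5)*(-2))*M(-4) = ((-2 + (1 - 5)²)*(-2))*(-2 - 4) = ((-2 + (-4)²)*(-2))*(-6) = ((-2 + 16)*(-2))*(-6) = (14*(-2))*(-6) = -28*(-6) = 168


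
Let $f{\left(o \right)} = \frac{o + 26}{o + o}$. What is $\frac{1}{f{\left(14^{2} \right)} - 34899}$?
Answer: $- \frac{196}{6840093} \approx -2.8655 \cdot 10^{-5}$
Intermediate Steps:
$f{\left(o \right)} = \frac{26 + o}{2 o}$
$\frac{1}{f{\left(14^{2} \right)} - 34899} = \frac{1}{\frac{26 + 14^{2}}{2 \cdot 14^{2}} - 34899} = \frac{1}{\frac{26 + 196}{2 \cdot 196} - 34899} = \frac{1}{\frac{1}{2} \cdot \frac{1}{196} \cdot 222 - 34899} = \frac{1}{\frac{111}{196} - 34899} = \frac{1}{- \frac{6840093}{196}} = - \frac{196}{6840093}$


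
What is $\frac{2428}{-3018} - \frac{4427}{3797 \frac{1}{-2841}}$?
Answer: $\frac{18974244905}{5729673} \approx 3311.6$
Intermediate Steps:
$\frac{2428}{-3018} - \frac{4427}{3797 \frac{1}{-2841}} = 2428 \left(- \frac{1}{3018}\right) - \frac{4427}{3797 \left(- \frac{1}{2841}\right)} = - \frac{1214}{1509} - \frac{4427}{- \frac{3797}{2841}} = - \frac{1214}{1509} - - \frac{12577107}{3797} = - \frac{1214}{1509} + \frac{12577107}{3797} = \frac{18974244905}{5729673}$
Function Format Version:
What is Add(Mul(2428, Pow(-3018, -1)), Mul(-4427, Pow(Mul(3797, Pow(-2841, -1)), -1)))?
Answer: Rational(18974244905, 5729673) ≈ 3311.6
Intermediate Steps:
Add(Mul(2428, Pow(-3018, -1)), Mul(-4427, Pow(Mul(3797, Pow(-2841, -1)), -1))) = Add(Mul(2428, Rational(-1, 3018)), Mul(-4427, Pow(Mul(3797, Rational(-1, 2841)), -1))) = Add(Rational(-1214, 1509), Mul(-4427, Pow(Rational(-3797, 2841), -1))) = Add(Rational(-1214, 1509), Mul(-4427, Rational(-2841, 3797))) = Add(Rational(-1214, 1509), Rational(12577107, 3797)) = Rational(18974244905, 5729673)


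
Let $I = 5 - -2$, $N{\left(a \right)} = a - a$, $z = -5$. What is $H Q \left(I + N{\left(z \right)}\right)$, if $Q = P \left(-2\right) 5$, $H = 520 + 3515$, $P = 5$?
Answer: $-1412250$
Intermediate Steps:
$H = 4035$
$N{\left(a \right)} = 0$
$Q = -50$ ($Q = 5 \left(-2\right) 5 = \left(-10\right) 5 = -50$)
$I = 7$ ($I = 5 + 2 = 7$)
$H Q \left(I + N{\left(z \right)}\right) = 4035 \left(- 50 \left(7 + 0\right)\right) = 4035 \left(\left(-50\right) 7\right) = 4035 \left(-350\right) = -1412250$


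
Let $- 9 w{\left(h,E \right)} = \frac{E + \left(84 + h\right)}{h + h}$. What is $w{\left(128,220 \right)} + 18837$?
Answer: $\frac{301389}{16} \approx 18837.0$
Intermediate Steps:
$w{\left(h,E \right)} = - \frac{84 + E + h}{18 h}$ ($w{\left(h,E \right)} = - \frac{\left(E + \left(84 + h\right)\right) \frac{1}{h + h}}{9} = - \frac{\left(84 + E + h\right) \frac{1}{2 h}}{9} = - \frac{\frac{1}{2} \frac{1}{h} \left(84 + E + h\right)}{9} = - \frac{84 + E + h}{18 h}$)
$w{\left(128,220 \right)} + 18837 = \frac{-84 - 220 - 128}{18 \cdot 128} + 18837 = \frac{1}{18} \cdot \frac{1}{128} \left(-84 - 220 - 128\right) + 18837 = \frac{1}{18} \cdot \frac{1}{128} \left(-432\right) + 18837 = - \frac{3}{16} + 18837 = \frac{301389}{16}$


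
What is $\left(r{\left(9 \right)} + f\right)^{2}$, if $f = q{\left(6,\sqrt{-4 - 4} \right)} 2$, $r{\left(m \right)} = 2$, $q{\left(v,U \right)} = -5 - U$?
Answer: $32 + 64 i \sqrt{2} \approx 32.0 + 90.51 i$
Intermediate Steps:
$f = -10 - 4 i \sqrt{2}$ ($f = \left(-5 - \sqrt{-4 - 4}\right) 2 = \left(-5 - \sqrt{-8}\right) 2 = \left(-5 - 2 i \sqrt{2}\right) 2 = -10 - 4 i \sqrt{2} \approx -10.0 - 5.6569 i$)
$\left(r{\left(9 \right)} + f\right)^{2} = \left(2 - \left(10 + 4 i \sqrt{2}\right)\right)^{2} = \left(-8 - 4 i \sqrt{2}\right)^{2}$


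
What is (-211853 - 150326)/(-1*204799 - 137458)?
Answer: 362179/342257 ≈ 1.0582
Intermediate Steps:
(-211853 - 150326)/(-1*204799 - 137458) = -362179/(-204799 - 137458) = -362179/(-342257) = -362179*(-1/342257) = 362179/342257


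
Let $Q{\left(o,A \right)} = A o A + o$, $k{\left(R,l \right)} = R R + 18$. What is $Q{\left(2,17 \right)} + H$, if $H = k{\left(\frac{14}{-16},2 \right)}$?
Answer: $\frac{38321}{64} \approx 598.77$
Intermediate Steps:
$k{\left(R,l \right)} = 18 + R^{2}$ ($k{\left(R,l \right)} = R^{2} + 18 = 18 + R^{2}$)
$H = \frac{1201}{64}$ ($H = 18 + \left(\frac{14}{-16}\right)^{2} = 18 + \left(14 \left(- \frac{1}{16}\right)\right)^{2} = 18 + \left(- \frac{7}{8}\right)^{2} = 18 + \frac{49}{64} = \frac{1201}{64} \approx 18.766$)
$Q{\left(o,A \right)} = o + o A^{2}$ ($Q{\left(o,A \right)} = o A^{2} + o = o + o A^{2}$)
$Q{\left(2,17 \right)} + H = 2 \left(1 + 17^{2}\right) + \frac{1201}{64} = 2 \left(1 + 289\right) + \frac{1201}{64} = 2 \cdot 290 + \frac{1201}{64} = 580 + \frac{1201}{64} = \frac{38321}{64}$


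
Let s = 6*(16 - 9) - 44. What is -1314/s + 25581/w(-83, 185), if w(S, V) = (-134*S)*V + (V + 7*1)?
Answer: 1351975215/2057762 ≈ 657.01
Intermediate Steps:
w(S, V) = 7 + V - 134*S*V (w(S, V) = -134*S*V + (V + 7) = -134*S*V + (7 + V) = 7 + V - 134*S*V)
s = -2 (s = 6*7 - 44 = 42 - 44 = -2)
-1314/s + 25581/w(-83, 185) = -1314/(-2) + 25581/(7 + 185 - 134*(-83)*185) = -1314*(-½) + 25581/(7 + 185 + 2057570) = 657 + 25581/2057762 = 1351975215/2057762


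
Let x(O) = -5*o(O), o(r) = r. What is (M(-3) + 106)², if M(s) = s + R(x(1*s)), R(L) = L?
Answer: 13924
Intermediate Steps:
x(O) = -5*O
M(s) = -4*s (M(s) = s - 5*s = -4*s)
(M(-3) + 106)² = (-4*(-3) + 106)² = (12 + 106)² = 118² = 13924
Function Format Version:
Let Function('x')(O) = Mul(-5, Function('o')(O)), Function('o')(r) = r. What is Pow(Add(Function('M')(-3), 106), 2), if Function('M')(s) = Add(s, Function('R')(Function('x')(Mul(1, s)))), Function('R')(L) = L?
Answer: 13924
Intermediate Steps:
Function('x')(O) = Mul(-5, O)
Function('M')(s) = Mul(-4, s) (Function('M')(s) = Add(s, Mul(-5, Mul(1, s))) = Add(s, Mul(-5, s)) = Mul(-4, s))
Pow(Add(Function('M')(-3), 106), 2) = Pow(Add(Mul(-4, -3), 106), 2) = Pow(Add(12, 106), 2) = Pow(118, 2) = 13924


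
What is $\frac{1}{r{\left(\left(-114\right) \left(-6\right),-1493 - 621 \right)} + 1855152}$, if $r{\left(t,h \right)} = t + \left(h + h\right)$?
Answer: $\frac{1}{1851608} \approx 5.4007 \cdot 10^{-7}$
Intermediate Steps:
$r{\left(t,h \right)} = t + 2 h$
$\frac{1}{r{\left(\left(-114\right) \left(-6\right),-1493 - 621 \right)} + 1855152} = \frac{1}{\left(\left(-114\right) \left(-6\right) + 2 \left(-1493 - 621\right)\right) + 1855152} = \frac{1}{\left(684 + 2 \left(-1493 - 621\right)\right) + 1855152} = \frac{1}{\left(684 + 2 \left(-2114\right)\right) + 1855152} = \frac{1}{\left(684 - 4228\right) + 1855152} = \frac{1}{-3544 + 1855152} = \frac{1}{1851608}$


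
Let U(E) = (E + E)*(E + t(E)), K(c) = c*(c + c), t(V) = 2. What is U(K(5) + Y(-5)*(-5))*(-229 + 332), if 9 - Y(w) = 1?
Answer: 24720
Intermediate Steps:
Y(w) = 8 (Y(w) = 9 - 1*1 = 9 - 1 = 8)
K(c) = 2*c² (K(c) = c*(2*c) = 2*c²)
U(E) = 2*E*(2 + E) (U(E) = (E + E)*(E + 2) = (2*E)*(2 + E) = 2*E*(2 + E))
U(K(5) + Y(-5)*(-5))*(-229 + 332) = (2*(2*5² + 8*(-5))*(2 + (2*5² + 8*(-5))))*(-229 + 332) = (2*(2*25 - 40)*(2 + (2*25 - 40)))*103 = (2*(50 - 40)*(2 + (50 - 40)))*103 = (2*10*(2 + 10))*103 = (2*10*12)*103 = 240*103 = 24720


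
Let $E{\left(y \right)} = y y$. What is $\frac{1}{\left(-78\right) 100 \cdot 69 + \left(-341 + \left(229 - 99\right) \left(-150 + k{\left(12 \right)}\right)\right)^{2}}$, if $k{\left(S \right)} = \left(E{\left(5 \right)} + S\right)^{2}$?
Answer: $\frac{1}{25004242441} \approx 3.9993 \cdot 10^{-11}$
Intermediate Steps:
$E{\left(y \right)} = y^{2}$
$k{\left(S \right)} = \left(25 + S\right)^{2}$ ($k{\left(S \right)} = \left(5^{2} + S\right)^{2} = \left(25 + S\right)^{2}$)
$\frac{1}{\left(-78\right) 100 \cdot 69 + \left(-341 + \left(229 - 99\right) \left(-150 + k{\left(12 \right)}\right)\right)^{2}} = \frac{1}{\left(-78\right) 100 \cdot 69 + \left(-341 + \left(229 - 99\right) \left(-150 + \left(25 + 12\right)^{2}\right)\right)^{2}} = \frac{1}{\left(-7800\right) 69 + \left(-341 + 130 \left(-150 + 37^{2}\right)\right)^{2}} = \frac{1}{-538200 + \left(-341 + 130 \left(-150 + 1369\right)\right)^{2}} = \frac{1}{-538200 + \left(-341 + 130 \cdot 1219\right)^{2}} = \frac{1}{-538200 + \left(-341 + 158470\right)^{2}} = \frac{1}{-538200 + 158129^{2}} = \frac{1}{-538200 + 25004780641} = \frac{1}{25004242441}$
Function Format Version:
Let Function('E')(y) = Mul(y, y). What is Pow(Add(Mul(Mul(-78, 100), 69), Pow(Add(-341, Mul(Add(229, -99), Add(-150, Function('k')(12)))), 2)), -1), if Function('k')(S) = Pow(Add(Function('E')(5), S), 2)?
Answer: Rational(1, 25004242441) ≈ 3.9993e-11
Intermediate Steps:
Function('E')(y) = Pow(y, 2)
Function('k')(S) = Pow(Add(25, S), 2) (Function('k')(S) = Pow(Add(Pow(5, 2), S), 2) = Pow(Add(25, S), 2))
Pow(Add(Mul(Mul(-78, 100), 69), Pow(Add(-341, Mul(Add(229, -99), Add(-150, Function('k')(12)))), 2)), -1) = Pow(Add(Mul(Mul(-78, 100), 69), Pow(Add(-341, Mul(Add(229, -99), Add(-150, Pow(Add(25, 12), 2)))), 2)), -1) = Pow(Add(Mul(-7800, 69), Pow(Add(-341, Mul(130, Add(-150, Pow(37, 2)))), 2)), -1) = Pow(Add(-538200, Pow(Add(-341, Mul(130, Add(-150, 1369))), 2)), -1) = Pow(Add(-538200, Pow(Add(-341, Mul(130, 1219)), 2)), -1) = Pow(Add(-538200, Pow(Add(-341, 158470), 2)), -1) = Pow(Add(-538200, Pow(158129, 2)), -1) = Pow(Add(-538200, 25004780641), -1) = Pow(25004242441, -1) = Rational(1, 25004242441)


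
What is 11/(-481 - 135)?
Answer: -1/56 ≈ -0.017857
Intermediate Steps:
11/(-481 - 135) = 11/(-616) = 11*(-1/616) = -1/56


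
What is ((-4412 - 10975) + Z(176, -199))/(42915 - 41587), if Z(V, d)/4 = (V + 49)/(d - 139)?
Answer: -2600853/224432 ≈ -11.589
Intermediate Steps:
Z(V, d) = 4*(49 + V)/(-139 + d) (Z(V, d) = 4*((V + 49)/(d - 139)) = 4*((49 + V)/(-139 + d)) = 4*(49 + V)/(-139 + d))
((-4412 - 10975) + Z(176, -199))/(42915 - 41587) = ((-4412 - 10975) + 4*(49 + 176)/(-139 - 199))/(42915 - 41587) = (-15387 + 4*225/(-338))/1328 = (-15387 + 4*(-1/338)*225)*(1/1328) = (-15387 - 450/169)*(1/1328) = -2600853/169*1/1328 = -2600853/224432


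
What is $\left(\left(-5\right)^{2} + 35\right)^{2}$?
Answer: $3600$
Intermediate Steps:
$\left(\left(-5\right)^{2} + 35\right)^{2} = \left(25 + 35\right)^{2} = 60^{2} = 3600$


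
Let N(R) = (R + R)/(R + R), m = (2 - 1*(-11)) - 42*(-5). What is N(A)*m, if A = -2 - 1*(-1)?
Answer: 223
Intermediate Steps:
m = 223 (m = (2 + 11) + 210 = 13 + 210 = 223)
A = -1 (A = -2 + 1 = -1)
N(R) = 1 (N(R) = (2*R)/((2*R)) = (2*R)*(1/(2*R)) = 1)
N(A)*m = 1*223 = 223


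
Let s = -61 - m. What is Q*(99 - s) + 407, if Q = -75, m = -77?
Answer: -5818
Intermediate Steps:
s = 16 (s = -61 - 1*(-77) = -61 + 77 = 16)
Q*(99 - s) + 407 = -75*(99 - 1*16) + 407 = -75*(99 - 16) + 407 = -75*83 + 407 = -6225 + 407 = -5818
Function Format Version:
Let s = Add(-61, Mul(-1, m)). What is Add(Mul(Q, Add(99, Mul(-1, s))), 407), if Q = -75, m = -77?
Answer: -5818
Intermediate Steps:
s = 16 (s = Add(-61, Mul(-1, -77)) = Add(-61, 77) = 16)
Add(Mul(Q, Add(99, Mul(-1, s))), 407) = Add(Mul(-75, Add(99, Mul(-1, 16))), 407) = Add(Mul(-75, Add(99, -16)), 407) = Add(Mul(-75, 83), 407) = Add(-6225, 407) = -5818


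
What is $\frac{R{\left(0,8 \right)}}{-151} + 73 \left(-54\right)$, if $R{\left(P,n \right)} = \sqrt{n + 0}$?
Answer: $-3942 - \frac{2 \sqrt{2}}{151} \approx -3942.0$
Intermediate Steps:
$R{\left(P,n \right)} = \sqrt{n}$
$\frac{R{\left(0,8 \right)}}{-151} + 73 \left(-54\right) = \frac{\sqrt{8}}{-151} + 73 \left(-54\right) = 2 \sqrt{2} \left(- \frac{1}{151}\right) - 3942 = - \frac{2 \sqrt{2}}{151} - 3942 = -3942 - \frac{2 \sqrt{2}}{151}$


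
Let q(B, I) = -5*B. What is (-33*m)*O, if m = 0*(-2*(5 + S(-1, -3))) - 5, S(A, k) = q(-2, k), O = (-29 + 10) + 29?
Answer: 1650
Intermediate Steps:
O = 10 (O = -19 + 29 = 10)
S(A, k) = 10 (S(A, k) = -5*(-2) = 10)
m = -5 (m = 0*(-2*(5 + 10)) - 5 = 0*(-2*15) - 5 = 0*(-30) - 5 = 0 - 5 = -5)
(-33*m)*O = -33*(-5)*10 = 165*10 = 1650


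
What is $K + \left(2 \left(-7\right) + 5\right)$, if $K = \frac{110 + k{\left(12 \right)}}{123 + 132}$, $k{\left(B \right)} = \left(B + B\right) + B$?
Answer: $- \frac{2149}{255} \approx -8.4274$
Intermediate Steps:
$k{\left(B \right)} = 3 B$ ($k{\left(B \right)} = 2 B + B = 3 B$)
$K = \frac{146}{255}$ ($K = \frac{110 + 3 \cdot 12}{123 + 132} = \frac{110 + 36}{255} = 146 \cdot \frac{1}{255} = \frac{146}{255} \approx 0.57255$)
$K + \left(2 \left(-7\right) + 5\right) = \frac{146}{255} + \left(2 \left(-7\right) + 5\right) = \frac{146}{255} + \left(-14 + 5\right) = \frac{146}{255} - 9 = - \frac{2149}{255}$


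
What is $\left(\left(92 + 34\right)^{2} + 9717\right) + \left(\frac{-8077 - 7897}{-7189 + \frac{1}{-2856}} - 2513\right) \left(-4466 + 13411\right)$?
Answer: $- \frac{92119204841528}{4106357} \approx -2.2433 \cdot 10^{7}$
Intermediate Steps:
$\left(\left(92 + 34\right)^{2} + 9717\right) + \left(\frac{-8077 - 7897}{-7189 + \frac{1}{-2856}} - 2513\right) \left(-4466 + 13411\right) = \left(126^{2} + 9717\right) + \left(- \frac{15974}{-7189 - \frac{1}{2856}} - 2513\right) 8945 = \left(15876 + 9717\right) + \left(- \frac{15974}{- \frac{20531785}{2856}} - 2513\right) 8945 = 25593 + \left(\left(-15974\right) \left(- \frac{2856}{20531785}\right) - 2513\right) 8945 = 25593 + \left(\frac{45621744}{20531785} - 2513\right) 8945 = 25593 - \frac{92224298836229}{4106357} = - \frac{92119204841528}{4106357}$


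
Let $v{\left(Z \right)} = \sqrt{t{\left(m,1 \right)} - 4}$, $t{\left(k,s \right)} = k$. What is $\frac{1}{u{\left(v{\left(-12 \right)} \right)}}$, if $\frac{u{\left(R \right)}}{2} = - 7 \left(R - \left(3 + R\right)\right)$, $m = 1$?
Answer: $\frac{1}{42} \approx 0.02381$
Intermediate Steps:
$v{\left(Z \right)} = i \sqrt{3}$ ($v{\left(Z \right)} = \sqrt{1 - 4} = \sqrt{-3} = i \sqrt{3}$)
$u{\left(R \right)} = 42$ ($u{\left(R \right)} = 2 \left(- 7 \left(R - \left(3 + R\right)\right)\right) = 2 \left(\left(-7\right) \left(-3\right)\right) = 2 \cdot 21 = 42$)
$\frac{1}{u{\left(v{\left(-12 \right)} \right)}} = \frac{1}{42}$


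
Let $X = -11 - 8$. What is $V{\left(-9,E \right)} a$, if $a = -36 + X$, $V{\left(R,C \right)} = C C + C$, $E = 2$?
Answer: $-330$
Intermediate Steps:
$X = -19$
$V{\left(R,C \right)} = C + C^{2}$ ($V{\left(R,C \right)} = C^{2} + C = C + C^{2}$)
$a = -55$ ($a = -36 - 19 = -55$)
$V{\left(-9,E \right)} a = 2 \left(1 + 2\right) \left(-55\right) = 2 \cdot 3 \left(-55\right) = 6 \left(-55\right) = -330$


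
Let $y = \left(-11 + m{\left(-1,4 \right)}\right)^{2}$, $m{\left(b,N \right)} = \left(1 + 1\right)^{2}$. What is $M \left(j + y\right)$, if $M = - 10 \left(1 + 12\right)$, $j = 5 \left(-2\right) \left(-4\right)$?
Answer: $-11570$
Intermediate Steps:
$j = 40$ ($j = \left(-10\right) \left(-4\right) = 40$)
$m{\left(b,N \right)} = 4$ ($m{\left(b,N \right)} = 2^{2} = 4$)
$M = -130$ ($M = \left(-10\right) 13 = -130$)
$y = 49$ ($y = \left(-11 + 4\right)^{2} = \left(-7\right)^{2} = 49$)
$M \left(j + y\right) = - 130 \left(40 + 49\right) = \left(-130\right) 89 = -11570$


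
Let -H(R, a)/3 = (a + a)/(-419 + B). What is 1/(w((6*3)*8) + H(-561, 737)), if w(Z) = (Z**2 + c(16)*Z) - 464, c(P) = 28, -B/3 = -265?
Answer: 188/4566941 ≈ 4.1165e-5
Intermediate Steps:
B = 795 (B = -3*(-265) = 795)
H(R, a) = -3*a/188 (H(R, a) = -3*(a + a)/(-419 + 795) = -3*2*a/376 = -3*a/188)
w(Z) = -464 + Z**2 + 28*Z (w(Z) = (Z**2 + 28*Z) - 464 = -464 + Z**2 + 28*Z)
1/(w((6*3)*8) + H(-561, 737)) = 1/((-464 + ((6*3)*8)**2 + 28*((6*3)*8)) - 3/188*737) = 1/((-464 + (18*8)**2 + 28*(18*8)) - 2211/188) = 1/((-464 + 144**2 + 28*144) - 2211/188) = 1/((-464 + 20736 + 4032) - 2211/188) = 1/(24304 - 2211/188) = 1/(4566941/188) = 188/4566941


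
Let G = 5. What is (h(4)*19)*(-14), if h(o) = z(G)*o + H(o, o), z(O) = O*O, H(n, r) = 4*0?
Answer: -26600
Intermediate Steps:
H(n, r) = 0
z(O) = O²
h(o) = 25*o (h(o) = 5²*o + 0 = 25*o + 0 = 25*o)
(h(4)*19)*(-14) = ((25*4)*19)*(-14) = (100*19)*(-14) = 1900*(-14) = -26600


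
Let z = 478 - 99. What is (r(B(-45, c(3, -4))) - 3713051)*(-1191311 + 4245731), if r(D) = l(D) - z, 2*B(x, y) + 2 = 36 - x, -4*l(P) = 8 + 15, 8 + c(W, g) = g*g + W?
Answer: -11342392423515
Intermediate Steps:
z = 379
c(W, g) = -8 + W + g**2 (c(W, g) = -8 + (g*g + W) = -8 + (g**2 + W) = -8 + (W + g**2) = -8 + W + g**2)
l(P) = -23/4 (l(P) = -(8 + 15)/4 = -1/4*23 = -23/4)
B(x, y) = 17 - x/2 (B(x, y) = -1 + (36 - x)/2 = -1 + (18 - x/2) = 17 - x/2)
r(D) = -1539/4 (r(D) = -23/4 - 1*379 = -23/4 - 379 = -1539/4)
(r(B(-45, c(3, -4))) - 3713051)*(-1191311 + 4245731) = (-1539/4 - 3713051)*(-1191311 + 4245731) = -14853743/4*3054420 = -11342392423515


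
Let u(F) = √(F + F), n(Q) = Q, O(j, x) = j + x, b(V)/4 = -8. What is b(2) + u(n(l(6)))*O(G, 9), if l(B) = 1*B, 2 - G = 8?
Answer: -32 + 6*√3 ≈ -21.608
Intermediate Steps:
G = -6 (G = 2 - 1*8 = 2 - 8 = -6)
b(V) = -32 (b(V) = 4*(-8) = -32)
l(B) = B
u(F) = √2*√F (u(F) = √(2*F) = √2*√F)
b(2) + u(n(l(6)))*O(G, 9) = -32 + (√2*√6)*(-6 + 9) = -32 + (2*√3)*3 = -32 + 6*√3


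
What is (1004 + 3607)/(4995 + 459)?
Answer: 1537/1818 ≈ 0.84543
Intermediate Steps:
(1004 + 3607)/(4995 + 459) = 4611/5454 = 4611*(1/5454) = 1537/1818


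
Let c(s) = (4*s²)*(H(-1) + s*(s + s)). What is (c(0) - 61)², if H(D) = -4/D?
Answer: 3721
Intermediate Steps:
c(s) = 4*s²*(4 + 2*s²) (c(s) = (4*s²)*(-4/(-1) + s*(s + s)) = (4*s²)*(-4*(-1) + s*(2*s)) = (4*s²)*(4 + 2*s²) = 4*s²*(4 + 2*s²))
(c(0) - 61)² = (8*0²*(2 + 0²) - 61)² = (8*0*(2 + 0) - 61)² = (8*0*2 - 61)² = (0 - 61)² = (-61)² = 3721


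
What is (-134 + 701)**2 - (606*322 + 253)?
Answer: 126104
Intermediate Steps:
(-134 + 701)**2 - (606*322 + 253) = 567**2 - (195132 + 253) = 321489 - 1*195385 = 321489 - 195385 = 126104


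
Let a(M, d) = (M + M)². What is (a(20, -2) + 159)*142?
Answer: 249778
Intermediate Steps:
a(M, d) = 4*M² (a(M, d) = (2*M)² = 4*M²)
(a(20, -2) + 159)*142 = (4*20² + 159)*142 = (4*400 + 159)*142 = (1600 + 159)*142 = 1759*142 = 249778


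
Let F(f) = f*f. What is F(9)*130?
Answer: 10530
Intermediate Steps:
F(f) = f²
F(9)*130 = 9²*130 = 81*130 = 10530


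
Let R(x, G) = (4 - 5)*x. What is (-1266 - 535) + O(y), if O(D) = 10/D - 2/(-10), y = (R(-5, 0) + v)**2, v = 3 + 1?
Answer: -729274/405 ≈ -1800.7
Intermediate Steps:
R(x, G) = -x
v = 4
y = 81 (y = (-1*(-5) + 4)**2 = (5 + 4)**2 = 9**2 = 81)
O(D) = 1/5 + 10/D (O(D) = 10/D - 2*(-1/10) = 10/D + 1/5 = 1/5 + 10/D)
(-1266 - 535) + O(y) = (-1266 - 535) + (1/5)*(50 + 81)/81 = -1801 + (1/5)*(1/81)*131 = -1801 + 131/405 = -729274/405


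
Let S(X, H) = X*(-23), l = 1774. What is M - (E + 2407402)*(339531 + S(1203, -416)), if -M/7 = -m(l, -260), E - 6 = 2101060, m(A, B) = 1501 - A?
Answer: -1406019849327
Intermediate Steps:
E = 2101066 (E = 6 + 2101060 = 2101066)
S(X, H) = -23*X
M = -1911 (M = -(-7)*(1501 - 1*1774) = -(-7)*(1501 - 1774) = -(-7)*(-273) = -7*273 = -1911)
M - (E + 2407402)*(339531 + S(1203, -416)) = -1911 - (2101066 + 2407402)*(339531 - 23*1203) = -1911 - 4508468*(339531 - 27669) = -1911 - 4508468*311862 = -1911 - 1*1406019847416 = -1911 - 1406019847416 = -1406019849327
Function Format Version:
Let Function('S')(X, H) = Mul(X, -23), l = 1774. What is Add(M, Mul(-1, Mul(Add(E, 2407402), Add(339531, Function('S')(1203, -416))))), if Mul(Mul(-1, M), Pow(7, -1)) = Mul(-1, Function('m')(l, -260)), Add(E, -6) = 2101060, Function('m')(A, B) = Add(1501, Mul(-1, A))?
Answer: -1406019849327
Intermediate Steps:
E = 2101066 (E = Add(6, 2101060) = 2101066)
Function('S')(X, H) = Mul(-23, X)
M = -1911 (M = Mul(-7, Mul(-1, Add(1501, Mul(-1, 1774)))) = Mul(-7, Mul(-1, Add(1501, -1774))) = Mul(-7, Mul(-1, -273)) = Mul(-7, 273) = -1911)
Add(M, Mul(-1, Mul(Add(E, 2407402), Add(339531, Function('S')(1203, -416))))) = Add(-1911, Mul(-1, Mul(Add(2101066, 2407402), Add(339531, Mul(-23, 1203))))) = Add(-1911, Mul(-1, Mul(4508468, Add(339531, -27669)))) = Add(-1911, Mul(-1, Mul(4508468, 311862))) = Add(-1911, Mul(-1, 1406019847416)) = Add(-1911, -1406019847416) = -1406019849327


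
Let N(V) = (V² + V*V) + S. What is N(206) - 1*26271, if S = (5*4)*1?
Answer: 58621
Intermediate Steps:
S = 20 (S = 20*1 = 20)
N(V) = 20 + 2*V² (N(V) = (V² + V*V) + 20 = (V² + V²) + 20 = 2*V² + 20 = 20 + 2*V²)
N(206) - 1*26271 = (20 + 2*206²) - 1*26271 = (20 + 2*42436) - 26271 = (20 + 84872) - 26271 = 84892 - 26271 = 58621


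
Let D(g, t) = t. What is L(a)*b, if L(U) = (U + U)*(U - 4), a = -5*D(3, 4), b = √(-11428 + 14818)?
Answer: 960*√3390 ≈ 55895.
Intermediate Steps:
b = √3390 ≈ 58.224
a = -20 (a = -5*4 = -20)
L(U) = 2*U*(-4 + U) (L(U) = (2*U)*(-4 + U) = 2*U*(-4 + U))
L(a)*b = (2*(-20)*(-4 - 20))*√3390 = (2*(-20)*(-24))*√3390 = 960*√3390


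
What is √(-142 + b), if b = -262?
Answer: 2*I*√101 ≈ 20.1*I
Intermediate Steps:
√(-142 + b) = √(-142 - 262) = √(-404) = 2*I*√101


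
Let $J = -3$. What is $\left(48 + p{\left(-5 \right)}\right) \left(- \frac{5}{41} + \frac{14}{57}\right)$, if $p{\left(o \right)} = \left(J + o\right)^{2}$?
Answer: $\frac{32368}{2337} \approx 13.85$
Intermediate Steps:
$p{\left(o \right)} = \left(-3 + o\right)^{2}$
$\left(48 + p{\left(-5 \right)}\right) \left(- \frac{5}{41} + \frac{14}{57}\right) = \left(48 + \left(-3 - 5\right)^{2}\right) \left(- \frac{5}{41} + \frac{14}{57}\right) = \left(48 + \left(-8\right)^{2}\right) \left(\left(-5\right) \frac{1}{41} + 14 \cdot \frac{1}{57}\right) = \left(48 + 64\right) \left(- \frac{5}{41} + \frac{14}{57}\right) = 112 \cdot \frac{289}{2337} = \frac{32368}{2337}$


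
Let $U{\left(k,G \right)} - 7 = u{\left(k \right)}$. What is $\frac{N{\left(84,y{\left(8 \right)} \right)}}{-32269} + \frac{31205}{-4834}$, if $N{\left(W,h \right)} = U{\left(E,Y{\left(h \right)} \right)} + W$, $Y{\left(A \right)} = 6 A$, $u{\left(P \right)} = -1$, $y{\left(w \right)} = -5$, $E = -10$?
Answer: $- \frac{1007389205}{155988346} \approx -6.4581$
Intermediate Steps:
$U{\left(k,G \right)} = 6$ ($U{\left(k,G \right)} = 7 - 1 = 6$)
$N{\left(W,h \right)} = 6 + W$
$\frac{N{\left(84,y{\left(8 \right)} \right)}}{-32269} + \frac{31205}{-4834} = \frac{6 + 84}{-32269} + \frac{31205}{-4834} = 90 \left(- \frac{1}{32269}\right) + 31205 \left(- \frac{1}{4834}\right) = - \frac{90}{32269} - \frac{31205}{4834} = - \frac{1007389205}{155988346}$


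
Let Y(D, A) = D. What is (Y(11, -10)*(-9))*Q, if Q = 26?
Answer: -2574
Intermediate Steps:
(Y(11, -10)*(-9))*Q = (11*(-9))*26 = -99*26 = -2574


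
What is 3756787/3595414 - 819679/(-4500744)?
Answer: 9927710950817/8091018994008 ≈ 1.2270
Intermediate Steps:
3756787/3595414 - 819679/(-4500744) = 3756787*(1/3595414) - 819679*(-1/4500744) = 3756787/3595414 + 819679/4500744 = 9927710950817/8091018994008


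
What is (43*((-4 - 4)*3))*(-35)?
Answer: 36120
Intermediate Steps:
(43*((-4 - 4)*3))*(-35) = (43*(-8*3))*(-35) = (43*(-24))*(-35) = -1032*(-35) = 36120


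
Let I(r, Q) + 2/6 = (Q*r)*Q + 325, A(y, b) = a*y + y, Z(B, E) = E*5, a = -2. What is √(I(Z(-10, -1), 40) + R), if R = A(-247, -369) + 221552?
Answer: √1927113/3 ≈ 462.73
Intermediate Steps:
Z(B, E) = 5*E
A(y, b) = -y (A(y, b) = -2*y + y = -y)
I(r, Q) = 974/3 + r*Q² (I(r, Q) = -⅓ + ((Q*r)*Q + 325) = -⅓ + (r*Q² + 325) = -⅓ + (325 + r*Q²) = 974/3 + r*Q²)
R = 221799 (R = -1*(-247) + 221552 = 247 + 221552 = 221799)
√(I(Z(-10, -1), 40) + R) = √((974/3 + (5*(-1))*40²) + 221799) = √((974/3 - 5*1600) + 221799) = √((974/3 - 8000) + 221799) = √(-23026/3 + 221799) = √(642371/3) = √1927113/3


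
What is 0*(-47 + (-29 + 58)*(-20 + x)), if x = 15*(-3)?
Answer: 0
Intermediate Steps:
x = -45
0*(-47 + (-29 + 58)*(-20 + x)) = 0*(-47 + (-29 + 58)*(-20 - 45)) = 0*(-47 + 29*(-65)) = 0*(-47 - 1885) = 0*(-1932) = 0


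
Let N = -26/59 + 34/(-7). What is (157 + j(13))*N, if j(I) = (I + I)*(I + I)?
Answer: -260372/59 ≈ -4413.1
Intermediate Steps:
N = -2188/413 (N = -26*1/59 + 34*(-⅐) = -26/59 - 34/7 = -2188/413 ≈ -5.2978)
j(I) = 4*I² (j(I) = (2*I)*(2*I) = 4*I²)
(157 + j(13))*N = (157 + 4*13²)*(-2188/413) = (157 + 4*169)*(-2188/413) = (157 + 676)*(-2188/413) = 833*(-2188/413) = -260372/59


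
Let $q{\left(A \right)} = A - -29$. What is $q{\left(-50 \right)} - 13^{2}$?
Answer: $-190$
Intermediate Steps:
$q{\left(A \right)} = 29 + A$ ($q{\left(A \right)} = A + 29 = 29 + A$)
$q{\left(-50 \right)} - 13^{2} = \left(29 - 50\right) - 13^{2} = -21 - 169 = -190$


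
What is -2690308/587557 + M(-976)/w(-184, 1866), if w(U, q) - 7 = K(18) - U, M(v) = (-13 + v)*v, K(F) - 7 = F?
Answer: 70820814190/15864039 ≈ 4464.2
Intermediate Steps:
K(F) = 7 + F
M(v) = v*(-13 + v)
w(U, q) = 32 - U (w(U, q) = 7 + ((7 + 18) - U) = 7 + (25 - U) = 32 - U)
-2690308/587557 + M(-976)/w(-184, 1866) = -2690308/587557 + (-976*(-13 - 976))/(32 - 1*(-184)) = -2690308*1/587557 + (-976*(-989))/(32 + 184) = -2690308/587557 + 965264/216 = -2690308/587557 + 965264*(1/216) = -2690308/587557 + 120658/27 = 70820814190/15864039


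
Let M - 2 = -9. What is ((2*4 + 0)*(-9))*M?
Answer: 504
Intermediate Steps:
M = -7 (M = 2 - 9 = -7)
((2*4 + 0)*(-9))*M = ((2*4 + 0)*(-9))*(-7) = ((8 + 0)*(-9))*(-7) = (8*(-9))*(-7) = -72*(-7) = 504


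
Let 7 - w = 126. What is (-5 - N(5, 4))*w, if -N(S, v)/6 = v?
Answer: -2261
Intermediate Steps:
w = -119 (w = 7 - 1*126 = 7 - 126 = -119)
N(S, v) = -6*v
(-5 - N(5, 4))*w = (-5 - (-6)*4)*(-119) = (-5 - 1*(-24))*(-119) = (-5 + 24)*(-119) = 19*(-119) = -2261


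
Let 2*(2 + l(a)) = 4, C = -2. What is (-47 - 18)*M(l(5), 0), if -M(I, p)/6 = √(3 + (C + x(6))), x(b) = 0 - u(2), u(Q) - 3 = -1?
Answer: 390*I ≈ 390.0*I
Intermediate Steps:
u(Q) = 2 (u(Q) = 3 - 1 = 2)
l(a) = 0 (l(a) = -2 + (½)*4 = -2 + 2 = 0)
x(b) = -2 (x(b) = 0 - 1*2 = 0 - 2 = -2)
M(I, p) = -6*I (M(I, p) = -6*√(3 + (-2 - 2)) = -6*√(3 - 4) = -6*I)
(-47 - 18)*M(l(5), 0) = (-47 - 18)*(-6*I) = -(-390)*I = 390*I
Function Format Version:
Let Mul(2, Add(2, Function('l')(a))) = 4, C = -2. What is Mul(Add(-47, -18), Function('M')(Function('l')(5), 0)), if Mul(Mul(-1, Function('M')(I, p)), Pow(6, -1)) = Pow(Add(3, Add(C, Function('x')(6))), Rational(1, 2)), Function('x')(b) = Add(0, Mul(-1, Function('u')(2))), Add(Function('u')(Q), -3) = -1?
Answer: Mul(390, I) ≈ Mul(390.00, I)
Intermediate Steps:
Function('u')(Q) = 2 (Function('u')(Q) = Add(3, -1) = 2)
Function('l')(a) = 0 (Function('l')(a) = Add(-2, Mul(Rational(1, 2), 4)) = Add(-2, 2) = 0)
Function('x')(b) = -2 (Function('x')(b) = Add(0, Mul(-1, 2)) = Add(0, -2) = -2)
Function('M')(I, p) = Mul(-6, I) (Function('M')(I, p) = Mul(-6, Pow(Add(3, Add(-2, -2)), Rational(1, 2))) = Mul(-6, Pow(Add(3, -4), Rational(1, 2))) = Mul(-6, Pow(-1, Rational(1, 2))) = Mul(-6, I))
Mul(Add(-47, -18), Function('M')(Function('l')(5), 0)) = Mul(Add(-47, -18), Mul(-6, I)) = Mul(-65, Mul(-6, I)) = Mul(390, I)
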